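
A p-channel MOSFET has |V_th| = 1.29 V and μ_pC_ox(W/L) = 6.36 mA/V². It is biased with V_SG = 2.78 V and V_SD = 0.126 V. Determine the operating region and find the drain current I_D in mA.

Triode; I_D = 1.14 mA

V_ov = V_SG − |V_th| = 2.78 − 1.29 = 1.49 V.
Since V_SD = 0.126 V < V_ov = 1.49 V, the device is in the triode region.
I_D = k_p [V_ov · V_SD − ½ V_SD²] = 6.36 × [1.49 × 0.126 − 0.5 × 0.126²] = 1.14 mA.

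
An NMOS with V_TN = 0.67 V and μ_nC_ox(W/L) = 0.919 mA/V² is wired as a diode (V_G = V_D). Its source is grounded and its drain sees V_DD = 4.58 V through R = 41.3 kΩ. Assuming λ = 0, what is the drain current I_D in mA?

I_D = 0.0843 mA

With gate tied to drain, V_GS = V_DS ≥ V_GS − V_TN, so the device is in saturation.
KCL at the drain: ½ k_n (V_GS − V_TN)² = (V_DD − V_GS)/R.
Let x = V_GS − 0.67. Then 19 x² + x − 3.91 = 0, giving x = 0.428 V (positive root), so V_GS = 1.1 V.
I_D = (V_DD − V_GS)/R = (4.58 − 1.1) / 41.3 = 0.0843 mA.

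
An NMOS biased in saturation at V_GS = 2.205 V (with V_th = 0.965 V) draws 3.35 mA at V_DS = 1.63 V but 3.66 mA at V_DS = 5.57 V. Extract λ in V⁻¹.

With V_GS fixed, I_D ∝ (1 + λ V_DS) in saturation, so I_D2/I_D1 = (1 + λ V_DS2)/(1 + λ V_DS1).
3.66/3.35 = 1.093 = (1 + 5.57 λ)/(1 + 1.63 λ).
Solving: λ (I_D1 V_DS2 − I_D2 V_DS1) = I_D2 − I_D1, so λ = (3.66 − 3.35) / (3.35 × 5.57 − 3.66 × 1.63) = 0.31 / 12.7 = 0.0244 V⁻¹.

λ = 0.0244 V⁻¹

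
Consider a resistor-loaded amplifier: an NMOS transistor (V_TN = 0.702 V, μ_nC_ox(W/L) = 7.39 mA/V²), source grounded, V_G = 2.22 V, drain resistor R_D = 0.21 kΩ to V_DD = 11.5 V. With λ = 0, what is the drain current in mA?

V_GS = V_G = 2.22 V, so V_ov = 2.22 − 0.702 = 1.52 V.
Assume saturation: I_D = ½ k_n V_ov² = 0.5 × 7.39 × 1.52² = 8.51 mA, giving V_DS = V_DD − I_D R_D = 11.5 − 8.51 × 0.21 = 9.71 V.
V_DS = 9.71 V ≥ V_ov = 1.52 V, confirming saturation.

I_D = 8.51 mA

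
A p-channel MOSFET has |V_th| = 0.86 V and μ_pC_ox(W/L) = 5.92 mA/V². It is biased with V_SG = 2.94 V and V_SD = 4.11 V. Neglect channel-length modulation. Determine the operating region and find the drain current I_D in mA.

Saturation; I_D = 12.8 mA

V_ov = V_SG − |V_th| = 2.94 − 0.86 = 2.08 V.
Since V_SD = 4.11 V ≥ V_ov = 2.08 V, the device is in saturation.
I_D = ½ k_p V_ov² = 0.5 × 5.92 × 2.08² = 12.8 mA.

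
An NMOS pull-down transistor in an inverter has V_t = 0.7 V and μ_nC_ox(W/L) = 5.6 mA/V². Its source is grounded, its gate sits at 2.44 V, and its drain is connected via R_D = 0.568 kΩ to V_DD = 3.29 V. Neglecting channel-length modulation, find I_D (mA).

I_D = 4.76 mA

V_GS = V_G = 2.44 V, so V_ov = 2.44 − 0.7 = 1.74 V.
Assume saturation: I_D = ½ k_n V_ov² = 0.5 × 5.6 × 1.74² = 8.48 mA, giving V_DS = V_DD − I_D R_D = 3.29 − 8.48 × 0.568 = -1.53 V.
But -1.53 V < V_ov = 1.74 V, so the device is actually in triode.
In triode I_D = k_n[V_ov V_DS − ½ V_DS²] and I_D = (V_DD − V_DS)/R_D. Equating: 1.59 V_DS² − 6.535 V_DS + 3.29 = 0, giving V_DS = 0.587 V (the root below V_ov).
I_D = (3.29 − 0.587) / 0.568 = 4.76 mA.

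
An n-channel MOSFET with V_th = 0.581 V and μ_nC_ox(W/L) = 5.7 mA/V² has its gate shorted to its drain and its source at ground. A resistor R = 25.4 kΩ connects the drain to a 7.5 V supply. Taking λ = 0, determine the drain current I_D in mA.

I_D = 0.260 mA

With gate tied to drain, V_GS = V_DS ≥ V_GS − V_th, so the device is in saturation.
KCL at the drain: ½ k_n (V_GS − V_th)² = (V_DD − V_GS)/R.
Let x = V_GS − 0.581. Then 72.4 x² + x − 6.919 = 0, giving x = 0.302 V (positive root), so V_GS = 0.883 V.
I_D = (V_DD − V_GS)/R = (7.5 − 0.883) / 25.4 = 0.26 mA.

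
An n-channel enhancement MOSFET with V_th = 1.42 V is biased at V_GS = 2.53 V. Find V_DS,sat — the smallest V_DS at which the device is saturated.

The boundary between triode and saturation is V_DS = V_GS − V_th = V_ov.
V_ov = 2.53 − 1.42 = 1.11 V.

V_DS,sat = 1.11 V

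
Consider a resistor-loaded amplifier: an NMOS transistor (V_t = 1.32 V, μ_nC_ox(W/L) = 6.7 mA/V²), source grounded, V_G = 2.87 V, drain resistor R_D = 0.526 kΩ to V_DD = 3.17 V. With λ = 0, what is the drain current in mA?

I_D = 4.92 mA

V_GS = V_G = 2.87 V, so V_ov = 2.87 − 1.32 = 1.55 V.
Assume saturation: I_D = ½ k_n V_ov² = 0.5 × 6.7 × 1.55² = 8.05 mA, giving V_DS = V_DD − I_D R_D = 3.17 − 8.05 × 0.526 = -1.06 V.
But -1.06 V < V_ov = 1.55 V, so the device is actually in triode.
In triode I_D = k_n[V_ov V_DS − ½ V_DS²] and I_D = (V_DD − V_DS)/R_D. Equating: 1.76 V_DS² − 6.463 V_DS + 3.17 = 0, giving V_DS = 0.583 V (the root below V_ov).
I_D = (3.17 − 0.583) / 0.526 = 4.92 mA.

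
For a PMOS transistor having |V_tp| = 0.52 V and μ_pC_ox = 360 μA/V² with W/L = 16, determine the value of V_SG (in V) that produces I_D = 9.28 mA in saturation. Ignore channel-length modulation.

V_SG = 2.32 V

k_p = μ_pC_ox · (W/L) = 5.76 mA/V².
In saturation I_D = ½ k_p (V_SG − |V_tp|)², so V_SG − |V_tp| = √(2 I_D / k_p) = √(2 × 9.28 / 5.76) = 1.8 V.
V_SG = 0.52 + 1.8 = 2.32 V.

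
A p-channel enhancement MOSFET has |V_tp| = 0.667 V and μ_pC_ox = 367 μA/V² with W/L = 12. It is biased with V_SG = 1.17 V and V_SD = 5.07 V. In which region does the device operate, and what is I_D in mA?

k_p = μ_pC_ox · (W/L) = 4.404 mA/V².
V_ov = V_SG − |V_tp| = 1.17 − 0.667 = 0.503 V.
Since V_SD = 5.07 V ≥ V_ov = 0.503 V, the device is in saturation.
I_D = ½ k_p V_ov² = 0.5 × 4.404 × 0.503² = 0.557 mA.

Saturation; I_D = 0.557 mA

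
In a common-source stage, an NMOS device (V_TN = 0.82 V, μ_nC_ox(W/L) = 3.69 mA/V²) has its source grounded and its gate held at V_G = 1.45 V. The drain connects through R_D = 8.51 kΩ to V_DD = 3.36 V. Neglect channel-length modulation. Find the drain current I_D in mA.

I_D = 0.373 mA

V_GS = V_G = 1.45 V, so V_ov = 1.45 − 0.82 = 0.63 V.
Assume saturation: I_D = ½ k_n V_ov² = 0.5 × 3.69 × 0.63² = 0.732 mA, giving V_DS = V_DD − I_D R_D = 3.36 − 0.732 × 8.51 = -2.87 V.
But -2.87 V < V_ov = 0.63 V, so the device is actually in triode.
In triode I_D = k_n[V_ov V_DS − ½ V_DS²] and I_D = (V_DD − V_DS)/R_D. Equating: 15.7 V_DS² − 20.78 V_DS + 3.36 = 0, giving V_DS = 0.189 V (the root below V_ov).
I_D = (3.36 − 0.189) / 8.51 = 0.373 mA.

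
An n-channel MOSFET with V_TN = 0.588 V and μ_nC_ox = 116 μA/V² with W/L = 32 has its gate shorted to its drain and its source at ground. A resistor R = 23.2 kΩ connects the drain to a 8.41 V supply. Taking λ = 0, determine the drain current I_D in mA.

I_D = 0.319 mA

With gate tied to drain, V_GS = V_DS ≥ V_GS − V_TN, so the device is in saturation.
k_n = μ_nC_ox · (W/L) = 3.712 mA/V².
KCL at the drain: ½ k_n (V_GS − V_TN)² = (V_DD − V_GS)/R.
Let x = V_GS − 0.588. Then 43.1 x² + x − 7.822 = 0, giving x = 0.415 V (positive root), so V_GS = 1 V.
I_D = (V_DD − V_GS)/R = (8.41 − 1) / 23.2 = 0.319 mA.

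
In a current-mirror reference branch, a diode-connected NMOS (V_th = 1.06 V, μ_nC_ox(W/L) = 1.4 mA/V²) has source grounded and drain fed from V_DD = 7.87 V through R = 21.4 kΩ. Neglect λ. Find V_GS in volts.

V_GS = 1.70 V

With gate tied to drain, V_GS = V_DS ≥ V_GS − V_th, so the device is in saturation.
KCL at the drain: ½ k_n (V_GS − V_th)² = (V_DD − V_GS)/R.
Let x = V_GS − 1.06. Then 15 x² + x − 6.81 = 0, giving x = 0.642 V (positive root), so V_GS = 1.7 V.
I_D = (V_DD − V_GS)/R = (7.87 − 1.7) / 21.4 = 0.288 mA.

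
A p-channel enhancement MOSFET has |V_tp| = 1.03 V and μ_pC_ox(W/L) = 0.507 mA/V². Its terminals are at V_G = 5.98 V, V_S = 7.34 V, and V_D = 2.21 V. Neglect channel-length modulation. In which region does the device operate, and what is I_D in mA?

Saturation; I_D = 0.0276 mA

V_SG = V_S − V_G = 7.34 − 5.98 = 1.36 V; V_SD = V_S − V_D = 7.34 − 2.21 = 5.13 V.
V_ov = V_SG − |V_tp| = 1.36 − 1.03 = 0.33 V.
Since V_SD = 5.13 V ≥ V_ov = 0.33 V, the device is in saturation.
I_D = ½ k_p V_ov² = 0.5 × 0.507 × 0.33² = 0.0276 mA.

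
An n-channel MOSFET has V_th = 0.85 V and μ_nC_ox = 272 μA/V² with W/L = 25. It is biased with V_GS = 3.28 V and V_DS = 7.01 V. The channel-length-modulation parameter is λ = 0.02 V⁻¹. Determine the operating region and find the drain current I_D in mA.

k_n = μ_nC_ox · (W/L) = 6.8 mA/V².
V_ov = V_GS − V_th = 3.28 − 0.85 = 2.43 V.
Since V_DS = 7.01 V ≥ V_ov = 2.43 V, the device is in saturation.
I_D = ½ k_n V_ov² (1 + λ V_DS) = 0.5 × 6.8 × 2.43² × (1 + 0.02 × 7.01) = 22.9 mA.

Saturation; I_D = 22.9 mA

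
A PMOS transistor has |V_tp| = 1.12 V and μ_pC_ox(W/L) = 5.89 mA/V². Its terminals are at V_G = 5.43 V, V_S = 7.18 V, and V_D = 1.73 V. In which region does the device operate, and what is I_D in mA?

V_SG = V_S − V_G = 7.18 − 5.43 = 1.75 V; V_SD = V_S − V_D = 7.18 − 1.73 = 5.45 V.
V_ov = V_SG − |V_tp| = 1.75 − 1.12 = 0.63 V.
Since V_SD = 5.45 V ≥ V_ov = 0.63 V, the device is in saturation.
I_D = ½ k_p V_ov² = 0.5 × 5.89 × 0.63² = 1.17 mA.

Saturation; I_D = 1.17 mA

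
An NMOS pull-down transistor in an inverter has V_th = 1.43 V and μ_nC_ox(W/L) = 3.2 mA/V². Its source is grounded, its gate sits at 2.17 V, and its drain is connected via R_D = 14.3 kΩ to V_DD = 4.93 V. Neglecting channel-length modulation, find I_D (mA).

V_GS = V_G = 2.17 V, so V_ov = 2.17 − 1.43 = 0.74 V.
Assume saturation: I_D = ½ k_n V_ov² = 0.5 × 3.2 × 0.74² = 0.876 mA, giving V_DS = V_DD − I_D R_D = 4.93 − 0.876 × 14.3 = -7.6 V.
But -7.6 V < V_ov = 0.74 V, so the device is actually in triode.
In triode I_D = k_n[V_ov V_DS − ½ V_DS²] and I_D = (V_DD − V_DS)/R_D. Equating: 22.9 V_DS² − 34.86 V_DS + 4.93 = 0, giving V_DS = 0.158 V (the root below V_ov).
I_D = (4.93 − 0.158) / 14.3 = 0.334 mA.

I_D = 0.334 mA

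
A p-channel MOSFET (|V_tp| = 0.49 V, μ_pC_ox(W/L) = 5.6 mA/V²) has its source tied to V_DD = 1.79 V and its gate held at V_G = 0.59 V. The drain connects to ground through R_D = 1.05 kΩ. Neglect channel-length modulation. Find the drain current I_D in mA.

V_SG = V_DD − V_G = 1.79 − 0.59 = 1.2 V, so V_ov = 1.2 − 0.49 = 0.71 V.
Assume saturation: I_D = ½ k_p V_ov² = 0.5 × 5.6 × 0.71² = 1.41 mA, giving V_SD = V_DD − I_D R_D = 1.79 − 1.41 × 1.05 = 0.308 V.
But 0.308 V < V_ov = 0.71 V, so the device is actually in triode.
In triode I_D = k_p[V_ov V_SD − ½ V_SD²] and I_D = (V_DD − V_SD)/R_D. Equating: 2.94 V_SD² − 5.175 V_SD + 1.79 = 0, giving V_SD = 0.473 V (the root below V_ov).
I_D = (1.79 − 0.473) / 1.05 = 1.25 mA.

I_D = 1.25 mA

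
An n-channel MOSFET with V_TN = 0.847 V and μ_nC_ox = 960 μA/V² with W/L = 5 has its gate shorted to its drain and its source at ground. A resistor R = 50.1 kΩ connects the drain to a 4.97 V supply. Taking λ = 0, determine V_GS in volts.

With gate tied to drain, V_GS = V_DS ≥ V_GS − V_TN, so the device is in saturation.
k_n = μ_nC_ox · (W/L) = 4.8 mA/V².
KCL at the drain: ½ k_n (V_GS − V_TN)² = (V_DD − V_GS)/R.
Let x = V_GS − 0.847. Then 120 x² + x − 4.123 = 0, giving x = 0.181 V (positive root), so V_GS = 1.03 V.
I_D = (V_DD − V_GS)/R = (4.97 − 1.03) / 50.1 = 0.0787 mA.

V_GS = 1.03 V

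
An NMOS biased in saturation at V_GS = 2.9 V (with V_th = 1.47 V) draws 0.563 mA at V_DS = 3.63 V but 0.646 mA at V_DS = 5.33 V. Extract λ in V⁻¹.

With V_GS fixed, I_D ∝ (1 + λ V_DS) in saturation, so I_D2/I_D1 = (1 + λ V_DS2)/(1 + λ V_DS1).
0.646/0.563 = 1.147 = (1 + 5.33 λ)/(1 + 3.63 λ).
Solving: λ (I_D1 V_DS2 − I_D2 V_DS1) = I_D2 − I_D1, so λ = (0.646 − 0.563) / (0.563 × 5.33 − 0.646 × 3.63) = 0.083 / 0.656 = 0.127 V⁻¹.

λ = 0.127 V⁻¹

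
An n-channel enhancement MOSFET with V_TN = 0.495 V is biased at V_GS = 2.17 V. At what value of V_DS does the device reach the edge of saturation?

V_DS,sat = 1.67 V

The boundary between triode and saturation is V_DS = V_GS − V_TN = V_ov.
V_ov = 2.17 − 0.495 = 1.67 V.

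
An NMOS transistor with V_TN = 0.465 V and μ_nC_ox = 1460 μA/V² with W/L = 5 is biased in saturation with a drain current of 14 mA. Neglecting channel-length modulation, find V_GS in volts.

k_n = μ_nC_ox · (W/L) = 7.3 mA/V².
In saturation I_D = ½ k_n (V_GS − V_TN)², so V_GS − V_TN = √(2 I_D / k_n) = √(2 × 14 / 7.3) = 1.96 V.
V_GS = 0.465 + 1.96 = 2.42 V.

V_GS = 2.42 V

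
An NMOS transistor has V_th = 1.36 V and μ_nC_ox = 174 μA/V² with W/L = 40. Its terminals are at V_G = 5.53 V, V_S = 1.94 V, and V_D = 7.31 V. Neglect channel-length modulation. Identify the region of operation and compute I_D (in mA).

Saturation; I_D = 17.3 mA

V_GS = V_G − V_S = 5.53 − 1.94 = 3.59 V; V_DS = V_D − V_S = 7.31 − 1.94 = 5.37 V.
k_n = μ_nC_ox · (W/L) = 6.96 mA/V².
V_ov = V_GS − V_th = 3.59 − 1.36 = 2.23 V.
Since V_DS = 5.37 V ≥ V_ov = 2.23 V, the device is in saturation.
I_D = ½ k_n V_ov² = 0.5 × 6.96 × 2.23² = 17.3 mA.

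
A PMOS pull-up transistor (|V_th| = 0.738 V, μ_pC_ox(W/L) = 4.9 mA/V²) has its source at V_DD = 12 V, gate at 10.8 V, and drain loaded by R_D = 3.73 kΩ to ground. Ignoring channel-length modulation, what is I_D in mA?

I_D = 0.523 mA

V_SG = V_DD − V_G = 12 − 10.8 = 1.2 V, so V_ov = 1.2 − 0.738 = 0.462 V.
Assume saturation: I_D = ½ k_p V_ov² = 0.5 × 4.9 × 0.462² = 0.523 mA, giving V_SD = V_DD − I_D R_D = 12 − 0.523 × 3.73 = 10 V.
V_SD = 10 V ≥ V_ov = 0.462 V, confirming saturation.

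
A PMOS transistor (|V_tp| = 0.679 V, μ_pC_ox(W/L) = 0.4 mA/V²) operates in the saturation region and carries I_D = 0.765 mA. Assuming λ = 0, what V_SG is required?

In saturation I_D = ½ k_p (V_SG − |V_tp|)², so V_SG − |V_tp| = √(2 I_D / k_p) = √(2 × 0.765 / 0.4) = 1.96 V.
V_SG = 0.679 + 1.96 = 2.63 V.

V_SG = 2.63 V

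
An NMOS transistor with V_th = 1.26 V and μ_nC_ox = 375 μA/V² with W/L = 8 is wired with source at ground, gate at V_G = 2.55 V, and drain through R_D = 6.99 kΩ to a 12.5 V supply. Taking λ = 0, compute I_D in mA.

V_GS = V_G = 2.55 V, so V_ov = 2.55 − 1.26 = 1.29 V.
k_n = μ_nC_ox · (W/L) = 3 mA/V².
Assume saturation: I_D = ½ k_n V_ov² = 0.5 × 3 × 1.29² = 2.5 mA, giving V_DS = V_DD − I_D R_D = 12.5 − 2.5 × 6.99 = -4.95 V.
But -4.95 V < V_ov = 1.29 V, so the device is actually in triode.
In triode I_D = k_n[V_ov V_DS − ½ V_DS²] and I_D = (V_DD − V_DS)/R_D. Equating: 10.5 V_DS² − 28.05 V_DS + 12.5 = 0, giving V_DS = 0.565 V (the root below V_ov).
I_D = (12.5 − 0.565) / 6.99 = 1.71 mA.

I_D = 1.71 mA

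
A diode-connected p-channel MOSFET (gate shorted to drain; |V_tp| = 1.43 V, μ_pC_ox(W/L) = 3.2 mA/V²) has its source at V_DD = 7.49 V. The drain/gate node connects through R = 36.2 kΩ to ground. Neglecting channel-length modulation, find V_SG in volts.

With gate tied to drain, V_SG = V_SD ≥ V_SG − |V_tp|, so the device is in saturation.
KCL at the drain: ½ k_p (V_SG − |V_tp|)² = (V_DD − V_SG)/R.
Let x = V_SG − 1.43. Then 57.9 x² + x − 6.06 = 0, giving x = 0.315 V (positive root), so V_SG = 1.74 V.
I_D = (V_DD − V_SG)/R = (7.49 − 1.74) / 36.2 = 0.159 mA.

V_SG = 1.74 V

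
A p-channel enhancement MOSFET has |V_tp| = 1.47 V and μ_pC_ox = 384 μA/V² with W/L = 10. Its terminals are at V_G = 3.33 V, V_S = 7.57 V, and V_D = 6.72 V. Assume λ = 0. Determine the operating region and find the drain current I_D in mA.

V_SG = V_S − V_G = 7.57 − 3.33 = 4.24 V; V_SD = V_S − V_D = 7.57 − 6.72 = 0.85 V.
k_p = μ_pC_ox · (W/L) = 3.84 mA/V².
V_ov = V_SG − |V_tp| = 4.24 − 1.47 = 2.77 V.
Since V_SD = 0.85 V < V_ov = 2.77 V, the device is in the triode region.
I_D = k_p [V_ov · V_SD − ½ V_SD²] = 3.84 × [2.77 × 0.85 − 0.5 × 0.85²] = 7.65 mA.

Triode; I_D = 7.65 mA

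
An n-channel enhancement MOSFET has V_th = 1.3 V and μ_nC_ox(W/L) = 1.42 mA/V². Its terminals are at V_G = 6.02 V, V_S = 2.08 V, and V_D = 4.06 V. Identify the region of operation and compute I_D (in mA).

Triode; I_D = 4.64 mA

V_GS = V_G − V_S = 6.02 − 2.08 = 3.94 V; V_DS = V_D − V_S = 4.06 − 2.08 = 1.98 V.
V_ov = V_GS − V_th = 3.94 − 1.3 = 2.64 V.
Since V_DS = 1.98 V < V_ov = 2.64 V, the device is in the triode region.
I_D = k_n [V_ov · V_DS − ½ V_DS²] = 1.42 × [2.64 × 1.98 − 0.5 × 1.98²] = 4.64 mA.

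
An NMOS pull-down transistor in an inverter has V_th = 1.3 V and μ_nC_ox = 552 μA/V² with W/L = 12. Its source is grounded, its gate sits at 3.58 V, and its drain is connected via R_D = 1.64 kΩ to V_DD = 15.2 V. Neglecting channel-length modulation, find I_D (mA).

I_D = 8.85 mA

V_GS = V_G = 3.58 V, so V_ov = 3.58 − 1.3 = 2.28 V.
k_n = μ_nC_ox · (W/L) = 6.624 mA/V².
Assume saturation: I_D = ½ k_n V_ov² = 0.5 × 6.624 × 2.28² = 17.2 mA, giving V_DS = V_DD − I_D R_D = 15.2 − 17.2 × 1.64 = -13 V.
But -13 V < V_ov = 2.28 V, so the device is actually in triode.
In triode I_D = k_n[V_ov V_DS − ½ V_DS²] and I_D = (V_DD − V_DS)/R_D. Equating: 5.43 V_DS² − 25.77 V_DS + 15.2 = 0, giving V_DS = 0.69 V (the root below V_ov).
I_D = (15.2 − 0.69) / 1.64 = 8.85 mA.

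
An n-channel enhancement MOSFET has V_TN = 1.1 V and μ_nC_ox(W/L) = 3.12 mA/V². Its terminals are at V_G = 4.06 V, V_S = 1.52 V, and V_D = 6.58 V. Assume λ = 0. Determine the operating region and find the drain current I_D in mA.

Saturation; I_D = 3.23 mA

V_GS = V_G − V_S = 4.06 − 1.52 = 2.54 V; V_DS = V_D − V_S = 6.58 − 1.52 = 5.06 V.
V_ov = V_GS − V_TN = 2.54 − 1.1 = 1.44 V.
Since V_DS = 5.06 V ≥ V_ov = 1.44 V, the device is in saturation.
I_D = ½ k_n V_ov² = 0.5 × 3.12 × 1.44² = 3.23 mA.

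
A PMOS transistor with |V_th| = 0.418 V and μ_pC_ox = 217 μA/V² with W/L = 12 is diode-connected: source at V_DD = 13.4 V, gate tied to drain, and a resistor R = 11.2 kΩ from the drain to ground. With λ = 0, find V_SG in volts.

V_SG = 1.33 V

With gate tied to drain, V_SG = V_SD ≥ V_SG − |V_th|, so the device is in saturation.
k_p = μ_pC_ox · (W/L) = 2.604 mA/V².
KCL at the drain: ½ k_p (V_SG − |V_th|)² = (V_DD − V_SG)/R.
Let x = V_SG − 0.418. Then 14.6 x² + x − 12.98 = 0, giving x = 0.91 V (positive root), so V_SG = 1.33 V.
I_D = (V_DD − V_SG)/R = (13.4 − 1.33) / 11.2 = 1.08 mA.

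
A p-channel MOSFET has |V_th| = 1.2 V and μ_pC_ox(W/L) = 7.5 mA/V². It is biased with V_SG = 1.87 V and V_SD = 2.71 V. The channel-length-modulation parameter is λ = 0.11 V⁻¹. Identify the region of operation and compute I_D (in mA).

Saturation; I_D = 2.19 mA

V_ov = V_SG − |V_th| = 1.87 − 1.2 = 0.67 V.
Since V_SD = 2.71 V ≥ V_ov = 0.67 V, the device is in saturation.
I_D = ½ k_p V_ov² (1 + λ V_SD) = 0.5 × 7.5 × 0.67² × (1 + 0.11 × 2.71) = 2.19 mA.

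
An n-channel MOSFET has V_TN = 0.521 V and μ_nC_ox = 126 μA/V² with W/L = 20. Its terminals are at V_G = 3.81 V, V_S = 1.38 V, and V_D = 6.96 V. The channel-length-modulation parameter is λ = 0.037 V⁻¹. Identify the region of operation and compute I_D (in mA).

Saturation; I_D = 5.54 mA

V_GS = V_G − V_S = 3.81 − 1.38 = 2.43 V; V_DS = V_D − V_S = 6.96 − 1.38 = 5.58 V.
k_n = μ_nC_ox · (W/L) = 2.52 mA/V².
V_ov = V_GS − V_TN = 2.43 − 0.521 = 1.91 V.
Since V_DS = 5.58 V ≥ V_ov = 1.91 V, the device is in saturation.
I_D = ½ k_n V_ov² (1 + λ V_DS) = 0.5 × 2.52 × 1.91² × (1 + 0.037 × 5.58) = 5.54 mA.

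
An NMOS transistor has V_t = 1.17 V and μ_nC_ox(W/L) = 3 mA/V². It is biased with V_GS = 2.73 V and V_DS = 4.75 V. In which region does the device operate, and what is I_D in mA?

Saturation; I_D = 3.65 mA

V_ov = V_GS − V_t = 2.73 − 1.17 = 1.56 V.
Since V_DS = 4.75 V ≥ V_ov = 1.56 V, the device is in saturation.
I_D = ½ k_n V_ov² = 0.5 × 3 × 1.56² = 3.65 mA.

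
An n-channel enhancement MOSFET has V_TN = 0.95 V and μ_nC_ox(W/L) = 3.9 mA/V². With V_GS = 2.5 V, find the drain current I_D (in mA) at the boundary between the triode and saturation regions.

I_D = 4.68 mA

At the boundary V_DS = V_ov = V_GS − V_TN = 2.5 − 0.95 = 1.55 V.
I_D = ½ k_n V_ov² = 0.5 × 3.9 × 1.55² = 4.68 mA.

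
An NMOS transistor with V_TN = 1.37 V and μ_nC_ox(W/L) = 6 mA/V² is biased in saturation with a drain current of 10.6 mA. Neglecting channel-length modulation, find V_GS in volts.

V_GS = 3.25 V

In saturation I_D = ½ k_n (V_GS − V_TN)², so V_GS − V_TN = √(2 I_D / k_n) = √(2 × 10.6 / 6) = 1.88 V.
V_GS = 1.37 + 1.88 = 3.25 V.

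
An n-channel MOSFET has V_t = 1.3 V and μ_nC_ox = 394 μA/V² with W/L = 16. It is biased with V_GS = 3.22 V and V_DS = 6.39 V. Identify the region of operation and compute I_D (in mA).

k_n = μ_nC_ox · (W/L) = 6.304 mA/V².
V_ov = V_GS − V_t = 3.22 − 1.3 = 1.92 V.
Since V_DS = 6.39 V ≥ V_ov = 1.92 V, the device is in saturation.
I_D = ½ k_n V_ov² = 0.5 × 6.304 × 1.92² = 11.6 mA.

Saturation; I_D = 11.6 mA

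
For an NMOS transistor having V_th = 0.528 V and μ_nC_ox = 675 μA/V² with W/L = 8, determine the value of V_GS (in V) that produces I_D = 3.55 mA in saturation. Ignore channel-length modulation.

k_n = μ_nC_ox · (W/L) = 5.4 mA/V².
In saturation I_D = ½ k_n (V_GS − V_th)², so V_GS − V_th = √(2 I_D / k_n) = √(2 × 3.55 / 5.4) = 1.15 V.
V_GS = 0.528 + 1.15 = 1.67 V.

V_GS = 1.67 V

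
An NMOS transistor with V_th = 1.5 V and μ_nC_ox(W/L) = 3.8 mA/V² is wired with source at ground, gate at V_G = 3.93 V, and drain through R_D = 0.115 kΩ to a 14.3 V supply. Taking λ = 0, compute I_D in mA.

I_D = 11.2 mA

V_GS = V_G = 3.93 V, so V_ov = 3.93 − 1.5 = 2.43 V.
Assume saturation: I_D = ½ k_n V_ov² = 0.5 × 3.8 × 2.43² = 11.2 mA, giving V_DS = V_DD − I_D R_D = 14.3 − 11.2 × 0.115 = 13 V.
V_DS = 13 V ≥ V_ov = 2.43 V, confirming saturation.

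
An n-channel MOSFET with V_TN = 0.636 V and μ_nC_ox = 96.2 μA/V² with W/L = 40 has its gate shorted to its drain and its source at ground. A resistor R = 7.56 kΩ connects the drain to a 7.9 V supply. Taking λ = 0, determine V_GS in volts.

With gate tied to drain, V_GS = V_DS ≥ V_GS − V_TN, so the device is in saturation.
k_n = μ_nC_ox · (W/L) = 3.848 mA/V².
KCL at the drain: ½ k_n (V_GS − V_TN)² = (V_DD − V_GS)/R.
Let x = V_GS − 0.636. Then 14.5 x² + x − 7.264 = 0, giving x = 0.673 V (positive root), so V_GS = 1.31 V.
I_D = (V_DD − V_GS)/R = (7.9 − 1.31) / 7.56 = 0.872 mA.

V_GS = 1.31 V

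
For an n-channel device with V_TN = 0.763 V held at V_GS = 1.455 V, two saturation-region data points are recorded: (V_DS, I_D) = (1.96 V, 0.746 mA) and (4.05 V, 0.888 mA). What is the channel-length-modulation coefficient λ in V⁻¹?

With V_GS fixed, I_D ∝ (1 + λ V_DS) in saturation, so I_D2/I_D1 = (1 + λ V_DS2)/(1 + λ V_DS1).
0.888/0.746 = 1.19 = (1 + 4.05 λ)/(1 + 1.96 λ).
Solving: λ (I_D1 V_DS2 − I_D2 V_DS1) = I_D2 − I_D1, so λ = (0.888 − 0.746) / (0.746 × 4.05 − 0.888 × 1.96) = 0.142 / 1.28 = 0.111 V⁻¹.

λ = 0.111 V⁻¹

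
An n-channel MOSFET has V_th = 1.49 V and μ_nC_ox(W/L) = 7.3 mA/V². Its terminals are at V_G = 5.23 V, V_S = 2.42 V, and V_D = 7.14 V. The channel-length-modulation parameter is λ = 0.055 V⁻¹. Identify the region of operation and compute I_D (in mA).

Saturation; I_D = 8.01 mA

V_GS = V_G − V_S = 5.23 − 2.42 = 2.81 V; V_DS = V_D − V_S = 7.14 − 2.42 = 4.72 V.
V_ov = V_GS − V_th = 2.81 − 1.49 = 1.32 V.
Since V_DS = 4.72 V ≥ V_ov = 1.32 V, the device is in saturation.
I_D = ½ k_n V_ov² (1 + λ V_DS) = 0.5 × 7.3 × 1.32² × (1 + 0.055 × 4.72) = 8.01 mA.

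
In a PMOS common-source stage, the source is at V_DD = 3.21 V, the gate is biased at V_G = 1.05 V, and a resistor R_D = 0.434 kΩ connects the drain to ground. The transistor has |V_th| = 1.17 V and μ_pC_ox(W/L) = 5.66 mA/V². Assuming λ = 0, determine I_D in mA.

V_SG = V_DD − V_G = 3.21 − 1.05 = 2.16 V, so V_ov = 2.16 − 1.17 = 0.99 V.
Assume saturation: I_D = ½ k_p V_ov² = 0.5 × 5.66 × 0.99² = 2.77 mA, giving V_SD = V_DD − I_D R_D = 3.21 − 2.77 × 0.434 = 2.01 V.
V_SD = 2.01 V ≥ V_ov = 0.99 V, confirming saturation.

I_D = 2.77 mA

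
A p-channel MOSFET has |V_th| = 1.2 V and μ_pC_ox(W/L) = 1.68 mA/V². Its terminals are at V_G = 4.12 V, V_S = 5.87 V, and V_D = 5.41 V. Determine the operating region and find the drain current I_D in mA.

Triode; I_D = 0.247 mA

V_SG = V_S − V_G = 5.87 − 4.12 = 1.75 V; V_SD = V_S − V_D = 5.87 − 5.41 = 0.46 V.
V_ov = V_SG − |V_th| = 1.75 − 1.2 = 0.55 V.
Since V_SD = 0.46 V < V_ov = 0.55 V, the device is in the triode region.
I_D = k_p [V_ov · V_SD − ½ V_SD²] = 1.68 × [0.55 × 0.46 − 0.5 × 0.46²] = 0.247 mA.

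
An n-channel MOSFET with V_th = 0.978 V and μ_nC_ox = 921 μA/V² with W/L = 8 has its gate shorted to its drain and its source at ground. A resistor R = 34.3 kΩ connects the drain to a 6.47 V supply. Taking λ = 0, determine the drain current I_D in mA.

I_D = 0.154 mA

With gate tied to drain, V_GS = V_DS ≥ V_GS − V_th, so the device is in saturation.
k_n = μ_nC_ox · (W/L) = 7.368 mA/V².
KCL at the drain: ½ k_n (V_GS − V_th)² = (V_DD − V_GS)/R.
Let x = V_GS − 0.978. Then 126 x² + x − 5.492 = 0, giving x = 0.205 V (positive root), so V_GS = 1.18 V.
I_D = (V_DD − V_GS)/R = (6.47 − 1.18) / 34.3 = 0.154 mA.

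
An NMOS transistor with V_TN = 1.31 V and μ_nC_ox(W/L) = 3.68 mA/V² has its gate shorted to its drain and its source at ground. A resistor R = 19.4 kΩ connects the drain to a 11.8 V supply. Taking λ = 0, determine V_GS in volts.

V_GS = 1.84 V

With gate tied to drain, V_GS = V_DS ≥ V_GS − V_TN, so the device is in saturation.
KCL at the drain: ½ k_n (V_GS − V_TN)² = (V_DD − V_GS)/R.
Let x = V_GS − 1.31. Then 35.7 x² + x − 10.49 = 0, giving x = 0.528 V (positive root), so V_GS = 1.84 V.
I_D = (V_DD − V_GS)/R = (11.8 − 1.84) / 19.4 = 0.513 mA.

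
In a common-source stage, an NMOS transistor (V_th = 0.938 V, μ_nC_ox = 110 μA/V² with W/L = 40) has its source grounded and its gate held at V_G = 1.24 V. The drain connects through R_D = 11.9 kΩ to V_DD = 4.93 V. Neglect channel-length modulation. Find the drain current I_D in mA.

V_GS = V_G = 1.24 V, so V_ov = 1.24 − 0.938 = 0.302 V.
k_n = μ_nC_ox · (W/L) = 4.4 mA/V².
Assume saturation: I_D = ½ k_n V_ov² = 0.5 × 4.4 × 0.302² = 0.201 mA, giving V_DS = V_DD − I_D R_D = 4.93 − 0.201 × 11.9 = 2.54 V.
V_DS = 2.54 V ≥ V_ov = 0.302 V, confirming saturation.

I_D = 0.201 mA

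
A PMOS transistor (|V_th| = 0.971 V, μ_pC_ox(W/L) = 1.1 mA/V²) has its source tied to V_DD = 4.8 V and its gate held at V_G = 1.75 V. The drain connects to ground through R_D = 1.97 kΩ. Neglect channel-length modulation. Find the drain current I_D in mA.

I_D = 1.87 mA

V_SG = V_DD − V_G = 4.8 − 1.75 = 3.05 V, so V_ov = 3.05 − 0.971 = 2.08 V.
Assume saturation: I_D = ½ k_p V_ov² = 0.5 × 1.1 × 2.08² = 2.38 mA, giving V_SD = V_DD − I_D R_D = 4.8 − 2.38 × 1.97 = 0.117 V.
But 0.117 V < V_ov = 2.08 V, so the device is actually in triode.
In triode I_D = k_p[V_ov V_SD − ½ V_SD²] and I_D = (V_DD − V_SD)/R_D. Equating: 1.08 V_SD² − 5.505 V_SD + 4.8 = 0, giving V_SD = 1.12 V (the root below V_ov).
I_D = (4.8 − 1.12) / 1.97 = 1.87 mA.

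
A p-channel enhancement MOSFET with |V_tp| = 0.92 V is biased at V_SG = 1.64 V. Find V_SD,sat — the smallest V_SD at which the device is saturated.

The boundary between triode and saturation is V_SD = V_SG − |V_tp| = V_ov.
V_ov = 1.64 − 0.92 = 0.72 V.

V_SD,sat = 0.720 V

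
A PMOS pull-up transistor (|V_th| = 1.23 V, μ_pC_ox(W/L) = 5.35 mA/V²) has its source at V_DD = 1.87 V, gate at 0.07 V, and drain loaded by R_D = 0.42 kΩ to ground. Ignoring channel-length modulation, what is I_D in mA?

I_D = 0.869 mA

V_SG = V_DD − V_G = 1.87 − 0.07 = 1.8 V, so V_ov = 1.8 − 1.23 = 0.57 V.
Assume saturation: I_D = ½ k_p V_ov² = 0.5 × 5.35 × 0.57² = 0.869 mA, giving V_SD = V_DD − I_D R_D = 1.87 − 0.869 × 0.42 = 1.5 V.
V_SD = 1.5 V ≥ V_ov = 0.57 V, confirming saturation.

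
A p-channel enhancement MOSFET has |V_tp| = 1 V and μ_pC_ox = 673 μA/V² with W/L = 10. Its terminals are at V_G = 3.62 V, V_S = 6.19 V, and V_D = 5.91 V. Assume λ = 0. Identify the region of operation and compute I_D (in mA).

V_SG = V_S − V_G = 6.19 − 3.62 = 2.57 V; V_SD = V_S − V_D = 6.19 − 5.91 = 0.28 V.
k_p = μ_pC_ox · (W/L) = 6.73 mA/V².
V_ov = V_SG − |V_tp| = 2.57 − 1 = 1.57 V.
Since V_SD = 0.28 V < V_ov = 1.57 V, the device is in the triode region.
I_D = k_p [V_ov · V_SD − ½ V_SD²] = 6.73 × [1.57 × 0.28 − 0.5 × 0.28²] = 2.69 mA.

Triode; I_D = 2.69 mA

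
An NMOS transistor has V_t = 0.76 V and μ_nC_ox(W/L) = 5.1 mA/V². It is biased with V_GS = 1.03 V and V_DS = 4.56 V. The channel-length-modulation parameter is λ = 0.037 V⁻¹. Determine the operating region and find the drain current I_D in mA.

V_ov = V_GS − V_t = 1.03 − 0.76 = 0.27 V.
Since V_DS = 4.56 V ≥ V_ov = 0.27 V, the device is in saturation.
I_D = ½ k_n V_ov² (1 + λ V_DS) = 0.5 × 5.1 × 0.27² × (1 + 0.037 × 4.56) = 0.217 mA.

Saturation; I_D = 0.217 mA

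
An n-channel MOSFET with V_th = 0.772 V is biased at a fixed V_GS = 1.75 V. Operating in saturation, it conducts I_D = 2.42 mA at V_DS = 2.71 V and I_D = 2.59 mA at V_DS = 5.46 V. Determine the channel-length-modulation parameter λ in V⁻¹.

λ = 0.0274 V⁻¹

With V_GS fixed, I_D ∝ (1 + λ V_DS) in saturation, so I_D2/I_D1 = (1 + λ V_DS2)/(1 + λ V_DS1).
2.59/2.42 = 1.07 = (1 + 5.46 λ)/(1 + 2.71 λ).
Solving: λ (I_D1 V_DS2 − I_D2 V_DS1) = I_D2 − I_D1, so λ = (2.59 − 2.42) / (2.42 × 5.46 − 2.59 × 2.71) = 0.17 / 6.19 = 0.0274 V⁻¹.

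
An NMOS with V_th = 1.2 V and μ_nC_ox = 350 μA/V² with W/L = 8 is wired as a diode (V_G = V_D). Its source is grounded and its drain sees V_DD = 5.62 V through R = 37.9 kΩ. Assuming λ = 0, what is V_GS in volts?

With gate tied to drain, V_GS = V_DS ≥ V_GS − V_th, so the device is in saturation.
k_n = μ_nC_ox · (W/L) = 2.8 mA/V².
KCL at the drain: ½ k_n (V_GS − V_th)² = (V_DD − V_GS)/R.
Let x = V_GS − 1.2. Then 53.1 x² + x − 4.42 = 0, giving x = 0.279 V (positive root), so V_GS = 1.48 V.
I_D = (V_DD − V_GS)/R = (5.62 − 1.48) / 37.9 = 0.109 mA.

V_GS = 1.48 V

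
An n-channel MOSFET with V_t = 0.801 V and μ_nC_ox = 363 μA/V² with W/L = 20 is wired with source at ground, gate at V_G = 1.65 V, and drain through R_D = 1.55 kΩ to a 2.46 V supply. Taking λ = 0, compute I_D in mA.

I_D = 1.41 mA

V_GS = V_G = 1.65 V, so V_ov = 1.65 − 0.801 = 0.849 V.
k_n = μ_nC_ox · (W/L) = 7.26 mA/V².
Assume saturation: I_D = ½ k_n V_ov² = 0.5 × 7.26 × 0.849² = 2.62 mA, giving V_DS = V_DD − I_D R_D = 2.46 − 2.62 × 1.55 = -1.6 V.
But -1.6 V < V_ov = 0.849 V, so the device is actually in triode.
In triode I_D = k_n[V_ov V_DS − ½ V_DS²] and I_D = (V_DD − V_DS)/R_D. Equating: 5.63 V_DS² − 10.55 V_DS + 2.46 = 0, giving V_DS = 0.273 V (the root below V_ov).
I_D = (2.46 − 0.273) / 1.55 = 1.41 mA.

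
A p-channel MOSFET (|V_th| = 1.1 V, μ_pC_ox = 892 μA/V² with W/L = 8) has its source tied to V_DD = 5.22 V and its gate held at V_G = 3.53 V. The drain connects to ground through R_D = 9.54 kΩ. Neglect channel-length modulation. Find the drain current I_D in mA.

I_D = 0.532 mA

V_SG = V_DD − V_G = 5.22 − 3.53 = 1.69 V, so V_ov = 1.69 − 1.1 = 0.59 V.
k_p = μ_pC_ox · (W/L) = 7.136 mA/V².
Assume saturation: I_D = ½ k_p V_ov² = 0.5 × 7.136 × 0.59² = 1.24 mA, giving V_SD = V_DD − I_D R_D = 5.22 − 1.24 × 9.54 = -6.63 V.
But -6.63 V < V_ov = 0.59 V, so the device is actually in triode.
In triode I_D = k_p[V_ov V_SD − ½ V_SD²] and I_D = (V_DD − V_SD)/R_D. Equating: 34 V_SD² − 41.17 V_SD + 5.22 = 0, giving V_SD = 0.144 V (the root below V_ov).
I_D = (5.22 − 0.144) / 9.54 = 0.532 mA.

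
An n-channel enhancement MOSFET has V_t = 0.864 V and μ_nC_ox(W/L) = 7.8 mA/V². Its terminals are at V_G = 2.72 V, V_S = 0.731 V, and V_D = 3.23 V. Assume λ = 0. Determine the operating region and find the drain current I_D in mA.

V_GS = V_G − V_S = 2.72 − 0.731 = 1.99 V; V_DS = V_D − V_S = 3.23 − 0.731 = 2.5 V.
V_ov = V_GS − V_t = 1.99 − 0.864 = 1.13 V.
Since V_DS = 2.5 V ≥ V_ov = 1.13 V, the device is in saturation.
I_D = ½ k_n V_ov² = 0.5 × 7.8 × 1.13² = 4.94 mA.

Saturation; I_D = 4.94 mA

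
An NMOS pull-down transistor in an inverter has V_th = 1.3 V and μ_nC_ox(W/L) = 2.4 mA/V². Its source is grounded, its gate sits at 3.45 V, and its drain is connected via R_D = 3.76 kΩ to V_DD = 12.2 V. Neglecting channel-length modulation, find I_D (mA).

I_D = 3.06 mA

V_GS = V_G = 3.45 V, so V_ov = 3.45 − 1.3 = 2.15 V.
Assume saturation: I_D = ½ k_n V_ov² = 0.5 × 2.4 × 2.15² = 5.55 mA, giving V_DS = V_DD − I_D R_D = 12.2 − 5.55 × 3.76 = -8.66 V.
But -8.66 V < V_ov = 2.15 V, so the device is actually in triode.
In triode I_D = k_n[V_ov V_DS − ½ V_DS²] and I_D = (V_DD − V_DS)/R_D. Equating: 4.51 V_DS² − 20.4 V_DS + 12.2 = 0, giving V_DS = 0.709 V (the root below V_ov).
I_D = (12.2 − 0.709) / 3.76 = 3.06 mA.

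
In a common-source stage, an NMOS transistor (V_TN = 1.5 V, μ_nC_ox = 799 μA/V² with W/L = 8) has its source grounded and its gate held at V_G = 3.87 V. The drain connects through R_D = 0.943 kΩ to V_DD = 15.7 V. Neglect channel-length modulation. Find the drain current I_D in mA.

V_GS = V_G = 3.87 V, so V_ov = 3.87 − 1.5 = 2.37 V.
k_n = μ_nC_ox · (W/L) = 6.392 mA/V².
Assume saturation: I_D = ½ k_n V_ov² = 0.5 × 6.392 × 2.37² = 18 mA, giving V_DS = V_DD − I_D R_D = 15.7 − 18 × 0.943 = -1.23 V.
But -1.23 V < V_ov = 2.37 V, so the device is actually in triode.
In triode I_D = k_n[V_ov V_DS − ½ V_DS²] and I_D = (V_DD − V_DS)/R_D. Equating: 3.01 V_DS² − 15.29 V_DS + 15.7 = 0, giving V_DS = 1.43 V (the root below V_ov).
I_D = (15.7 − 1.43) / 0.943 = 15.1 mA.

I_D = 15.1 mA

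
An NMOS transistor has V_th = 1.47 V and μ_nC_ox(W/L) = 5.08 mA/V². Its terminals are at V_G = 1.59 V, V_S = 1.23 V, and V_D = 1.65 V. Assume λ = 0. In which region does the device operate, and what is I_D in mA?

Cutoff; I_D = 0 mA

V_GS = V_G − V_S = 1.59 − 1.23 = 0.36 V; V_DS = V_D − V_S = 1.65 − 1.23 = 0.42 V.
V_GS = 0.36 V < V_th = 1.47 V, so the transistor is in cutoff.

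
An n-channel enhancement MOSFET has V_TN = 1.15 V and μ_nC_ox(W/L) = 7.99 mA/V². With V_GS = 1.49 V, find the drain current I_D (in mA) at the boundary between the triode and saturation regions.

At the boundary V_DS = V_ov = V_GS − V_TN = 1.49 − 1.15 = 0.34 V.
I_D = ½ k_n V_ov² = 0.5 × 7.99 × 0.34² = 0.462 mA.

I_D = 0.462 mA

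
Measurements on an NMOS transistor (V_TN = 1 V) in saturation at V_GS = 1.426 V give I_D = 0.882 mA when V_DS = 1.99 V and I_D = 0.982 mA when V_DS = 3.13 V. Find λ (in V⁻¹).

λ = 0.124 V⁻¹

With V_GS fixed, I_D ∝ (1 + λ V_DS) in saturation, so I_D2/I_D1 = (1 + λ V_DS2)/(1 + λ V_DS1).
0.982/0.882 = 1.113 = (1 + 3.13 λ)/(1 + 1.99 λ).
Solving: λ (I_D1 V_DS2 − I_D2 V_DS1) = I_D2 − I_D1, so λ = (0.982 − 0.882) / (0.882 × 3.13 − 0.982 × 1.99) = 0.1 / 0.806 = 0.124 V⁻¹.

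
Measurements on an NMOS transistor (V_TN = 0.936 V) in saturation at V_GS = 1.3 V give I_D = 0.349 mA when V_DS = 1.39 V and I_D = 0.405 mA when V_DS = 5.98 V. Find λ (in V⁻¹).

With V_GS fixed, I_D ∝ (1 + λ V_DS) in saturation, so I_D2/I_D1 = (1 + λ V_DS2)/(1 + λ V_DS1).
0.405/0.349 = 1.16 = (1 + 5.98 λ)/(1 + 1.39 λ).
Solving: λ (I_D1 V_DS2 − I_D2 V_DS1) = I_D2 − I_D1, so λ = (0.405 − 0.349) / (0.349 × 5.98 − 0.405 × 1.39) = 0.056 / 1.52 = 0.0367 V⁻¹.

λ = 0.0367 V⁻¹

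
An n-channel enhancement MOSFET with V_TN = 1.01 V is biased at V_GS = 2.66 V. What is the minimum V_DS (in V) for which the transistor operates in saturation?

The boundary between triode and saturation is V_DS = V_GS − V_TN = V_ov.
V_ov = 2.66 − 1.01 = 1.65 V.

V_DS,sat = 1.65 V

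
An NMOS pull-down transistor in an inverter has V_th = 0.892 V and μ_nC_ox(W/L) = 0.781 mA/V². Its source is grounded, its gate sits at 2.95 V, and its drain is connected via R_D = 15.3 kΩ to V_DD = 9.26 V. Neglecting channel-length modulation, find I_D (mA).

I_D = 0.579 mA

V_GS = V_G = 2.95 V, so V_ov = 2.95 − 0.892 = 2.06 V.
Assume saturation: I_D = ½ k_n V_ov² = 0.5 × 0.781 × 2.06² = 1.65 mA, giving V_DS = V_DD − I_D R_D = 9.26 − 1.65 × 15.3 = -16 V.
But -16 V < V_ov = 2.06 V, so the device is actually in triode.
In triode I_D = k_n[V_ov V_DS − ½ V_DS²] and I_D = (V_DD − V_DS)/R_D. Equating: 5.97 V_DS² − 25.59 V_DS + 9.26 = 0, giving V_DS = 0.399 V (the root below V_ov).
I_D = (9.26 − 0.399) / 15.3 = 0.579 mA.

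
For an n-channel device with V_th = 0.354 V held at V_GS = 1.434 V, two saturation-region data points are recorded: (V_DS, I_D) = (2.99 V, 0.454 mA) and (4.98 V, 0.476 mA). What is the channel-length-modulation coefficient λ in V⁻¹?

λ = 0.0263 V⁻¹

With V_GS fixed, I_D ∝ (1 + λ V_DS) in saturation, so I_D2/I_D1 = (1 + λ V_DS2)/(1 + λ V_DS1).
0.476/0.454 = 1.048 = (1 + 4.98 λ)/(1 + 2.99 λ).
Solving: λ (I_D1 V_DS2 − I_D2 V_DS1) = I_D2 − I_D1, so λ = (0.476 − 0.454) / (0.454 × 4.98 − 0.476 × 2.99) = 0.022 / 0.838 = 0.0263 V⁻¹.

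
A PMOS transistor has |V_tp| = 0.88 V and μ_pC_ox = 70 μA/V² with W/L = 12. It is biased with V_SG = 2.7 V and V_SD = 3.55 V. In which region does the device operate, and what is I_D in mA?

k_p = μ_pC_ox · (W/L) = 0.84 mA/V².
V_ov = V_SG − |V_tp| = 2.7 − 0.88 = 1.82 V.
Since V_SD = 3.55 V ≥ V_ov = 1.82 V, the device is in saturation.
I_D = ½ k_p V_ov² = 0.5 × 0.84 × 1.82² = 1.39 mA.

Saturation; I_D = 1.39 mA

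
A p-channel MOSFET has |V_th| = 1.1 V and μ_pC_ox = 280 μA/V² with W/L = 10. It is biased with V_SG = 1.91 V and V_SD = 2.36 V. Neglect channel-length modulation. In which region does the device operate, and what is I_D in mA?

Saturation; I_D = 0.919 mA

k_p = μ_pC_ox · (W/L) = 2.8 mA/V².
V_ov = V_SG − |V_th| = 1.91 − 1.1 = 0.81 V.
Since V_SD = 2.36 V ≥ V_ov = 0.81 V, the device is in saturation.
I_D = ½ k_p V_ov² = 0.5 × 2.8 × 0.81² = 0.919 mA.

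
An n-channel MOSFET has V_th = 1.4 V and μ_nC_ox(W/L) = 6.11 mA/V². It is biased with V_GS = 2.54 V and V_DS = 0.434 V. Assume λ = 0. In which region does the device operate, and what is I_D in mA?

V_ov = V_GS − V_th = 2.54 − 1.4 = 1.14 V.
Since V_DS = 0.434 V < V_ov = 1.14 V, the device is in the triode region.
I_D = k_n [V_ov · V_DS − ½ V_DS²] = 6.11 × [1.14 × 0.434 − 0.5 × 0.434²] = 2.45 mA.

Triode; I_D = 2.45 mA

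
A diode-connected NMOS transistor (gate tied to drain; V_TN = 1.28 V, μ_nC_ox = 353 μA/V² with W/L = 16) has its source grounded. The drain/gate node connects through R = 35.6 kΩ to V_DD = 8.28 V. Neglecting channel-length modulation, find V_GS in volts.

With gate tied to drain, V_GS = V_DS ≥ V_GS − V_TN, so the device is in saturation.
k_n = μ_nC_ox · (W/L) = 5.648 mA/V².
KCL at the drain: ½ k_n (V_GS − V_TN)² = (V_DD − V_GS)/R.
Let x = V_GS − 1.28. Then 101 x² + x − 7 = 0, giving x = 0.259 V (positive root), so V_GS = 1.54 V.
I_D = (V_DD − V_GS)/R = (8.28 − 1.54) / 35.6 = 0.189 mA.

V_GS = 1.54 V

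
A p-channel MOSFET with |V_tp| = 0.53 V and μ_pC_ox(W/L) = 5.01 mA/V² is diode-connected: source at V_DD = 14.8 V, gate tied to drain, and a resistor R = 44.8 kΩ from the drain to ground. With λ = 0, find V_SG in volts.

V_SG = 0.882 V

With gate tied to drain, V_SG = V_SD ≥ V_SG − |V_tp|, so the device is in saturation.
KCL at the drain: ½ k_p (V_SG − |V_tp|)² = (V_DD − V_SG)/R.
Let x = V_SG − 0.53. Then 112 x² + x − 14.27 = 0, giving x = 0.352 V (positive root), so V_SG = 0.882 V.
I_D = (V_DD − V_SG)/R = (14.8 − 0.882) / 44.8 = 0.311 mA.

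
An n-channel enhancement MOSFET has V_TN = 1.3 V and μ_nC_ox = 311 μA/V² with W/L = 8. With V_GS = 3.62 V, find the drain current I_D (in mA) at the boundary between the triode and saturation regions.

I_D = 6.70 mA

At the boundary V_DS = V_ov = V_GS − V_TN = 3.62 − 1.3 = 2.32 V.
k_n = μ_nC_ox · (W/L) = 2.488 mA/V².
I_D = ½ k_n V_ov² = 0.5 × 2.488 × 2.32² = 6.7 mA.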